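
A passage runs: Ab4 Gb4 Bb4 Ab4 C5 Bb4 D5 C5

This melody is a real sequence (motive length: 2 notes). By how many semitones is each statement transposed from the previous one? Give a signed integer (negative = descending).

2

With a 2-note motive the entries are Ab4, Bb4, C5, D5, each up a 2nd from the previous.
Counting half-steps from Ab4 to Bb4: 2.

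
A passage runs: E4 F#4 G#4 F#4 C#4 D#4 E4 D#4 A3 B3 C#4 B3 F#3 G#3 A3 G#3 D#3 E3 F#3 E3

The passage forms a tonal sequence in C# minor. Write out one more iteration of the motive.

B2 C#3 D#3 C#3

Unit = 4 notes; the statements start on E4, C#4, A3, F#3, D#3, moving down a 3rd each time.
So cell 6 is B2 C#3 D#3 C#3.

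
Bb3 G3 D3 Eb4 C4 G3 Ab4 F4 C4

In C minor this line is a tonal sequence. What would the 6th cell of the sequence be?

C6 Ab5 Eb5

Taking 3-note groups, the heads are Bb3, Eb4, Ab4: the pattern moves up a 4th.
Carrying on: D5 → G5 → C6.
From C6 the diatonic shape gives C6 Ab5 Eb5.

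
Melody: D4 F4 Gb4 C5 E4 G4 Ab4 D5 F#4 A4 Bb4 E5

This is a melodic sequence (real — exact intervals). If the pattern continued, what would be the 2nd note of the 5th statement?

With 4-note cells, note 2 of each statement runs F4, G4, A4.
Each moves up a 2nd. Continuing: B4 → C#5.

C#5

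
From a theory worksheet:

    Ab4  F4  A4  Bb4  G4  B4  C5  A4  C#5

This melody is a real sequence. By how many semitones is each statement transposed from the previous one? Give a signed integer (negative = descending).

2

Unit = 3 notes; the statements start on Ab4, Bb4, C5, moving up a 2nd each time.
Ab4 to Bb4 spans +2 semitones.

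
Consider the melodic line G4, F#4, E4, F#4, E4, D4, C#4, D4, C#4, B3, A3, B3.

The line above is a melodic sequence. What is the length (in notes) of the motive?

4

12 notes total. Splitting into 3 groups of 4:
G4 F#4 E4 F#4 | E4 D4 C#4 D4 | C#4 B3 A3 B3
Every group is a transposition down a 3rd of the one before; no shorter unit works.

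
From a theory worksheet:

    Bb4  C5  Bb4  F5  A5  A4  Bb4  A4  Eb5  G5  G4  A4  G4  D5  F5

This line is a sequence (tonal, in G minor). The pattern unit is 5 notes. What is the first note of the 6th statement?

D4

The 5-note cells begin on Bb4, A4, G4 — each down a 2nd from the last.
Extending the heads down a 2nd: F4 → Eb4 → D4.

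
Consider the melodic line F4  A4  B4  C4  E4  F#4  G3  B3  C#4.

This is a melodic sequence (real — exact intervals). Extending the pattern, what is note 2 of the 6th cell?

G#2

With 3-note cells, note 2 of each statement runs A4, E4, B3.
Extending down a 4th: F#3 → C#3 → G#2.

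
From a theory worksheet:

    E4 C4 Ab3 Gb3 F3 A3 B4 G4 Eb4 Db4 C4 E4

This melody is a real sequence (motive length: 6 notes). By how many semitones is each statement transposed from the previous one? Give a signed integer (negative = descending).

7

With a 6-note motive the entries are E4, B4, each up a 5th from the previous.
E4 to B4 spans +7 semitones.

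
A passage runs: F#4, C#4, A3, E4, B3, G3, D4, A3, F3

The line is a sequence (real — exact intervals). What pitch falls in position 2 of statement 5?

F3

Grouping in 3s, the 2nd note of each cell is C#4, B3, A3.
Each moves down a 2nd. Continuing: G3 → F3.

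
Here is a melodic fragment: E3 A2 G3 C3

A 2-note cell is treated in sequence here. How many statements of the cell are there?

2

4 notes in groups of 2 gives 4/2 = 2 statements.
Starts: E3, G3 — each up a 3rd.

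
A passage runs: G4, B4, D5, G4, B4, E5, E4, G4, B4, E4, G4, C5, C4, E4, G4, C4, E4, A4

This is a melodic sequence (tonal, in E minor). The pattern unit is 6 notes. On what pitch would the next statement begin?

A3

With a 6-note motive the entries are G4, E4, C4, each down a 3rd from the previous.
The next head, down a 3rd from C4, is A3.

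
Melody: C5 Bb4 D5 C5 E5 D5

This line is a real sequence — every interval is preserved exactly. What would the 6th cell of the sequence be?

With a 2-note motive the entries are C5, D5, E5, each up a 2nd from the previous.
Extending up a 2nd: F#5 → G#5 → A#5.
From A#5 the exact shape gives A#5 G#5.

A#5 G#5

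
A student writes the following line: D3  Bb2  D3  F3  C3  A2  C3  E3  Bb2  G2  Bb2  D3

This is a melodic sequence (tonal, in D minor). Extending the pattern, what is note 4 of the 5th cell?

Bb2

With 4-note cells, note 4 of each statement runs F3, E3, D3.
Carrying that down a 2nd forward: C3 → Bb2.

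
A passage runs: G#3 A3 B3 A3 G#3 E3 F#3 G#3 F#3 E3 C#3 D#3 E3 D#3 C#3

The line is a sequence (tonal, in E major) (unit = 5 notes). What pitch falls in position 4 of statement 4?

The unit is 5 notes. Position-4 pitches of the 3 shown cells: A3, F#3, D#3.
Each moves down a 3rd; the next is B2.

B2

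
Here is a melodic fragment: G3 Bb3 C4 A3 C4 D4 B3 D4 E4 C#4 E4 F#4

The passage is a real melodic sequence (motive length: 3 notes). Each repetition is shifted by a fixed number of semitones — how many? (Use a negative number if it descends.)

2

The 3-note cells begin on G3, A3, B3, C#4 — each up a 2nd from the last.
Counting half-steps from G3 to A3: 2.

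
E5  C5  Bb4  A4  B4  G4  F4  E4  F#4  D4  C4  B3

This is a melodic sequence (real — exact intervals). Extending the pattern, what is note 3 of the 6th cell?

Grouping in 4s, the 3rd note of each cell is Bb4, F4, C4.
Extending down a 4th: G3 → D3 → A2.

A2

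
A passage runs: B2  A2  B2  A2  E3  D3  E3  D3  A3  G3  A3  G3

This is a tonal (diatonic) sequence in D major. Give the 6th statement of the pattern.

Taking 4-note groups, the heads are B2, E3, A3: the pattern moves up a 4th.
Extending up a 4th: D4 → G4 → C#5.
Statement 6 starts on C#5 and keeps the same diatonic contour: C#5 B4 C#5 B4.

C#5 B4 C#5 B4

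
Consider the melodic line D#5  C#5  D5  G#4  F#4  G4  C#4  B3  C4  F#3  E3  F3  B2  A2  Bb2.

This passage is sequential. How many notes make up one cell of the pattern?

Try groups of 3 (5 cells in 15 notes):
D#5 C#5 D5 | G#4 F#4 G4 | C#4 B3 C4 | F#3 E3 F3 | B2 A2 Bb2
That's a consistent down a 5th shift per cell, and no other grouping gives one.

3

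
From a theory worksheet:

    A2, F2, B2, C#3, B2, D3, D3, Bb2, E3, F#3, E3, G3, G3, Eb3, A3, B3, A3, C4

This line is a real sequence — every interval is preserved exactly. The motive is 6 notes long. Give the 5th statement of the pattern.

F4 Db4 G4 A4 G4 Bb4

With a 6-note motive the entries are A2, D3, G3, each up a 4th from the previous.
Continuing the starts: C4 → F4.
From F4 the exact shape gives F4 Db4 G4 A4 G4 Bb4.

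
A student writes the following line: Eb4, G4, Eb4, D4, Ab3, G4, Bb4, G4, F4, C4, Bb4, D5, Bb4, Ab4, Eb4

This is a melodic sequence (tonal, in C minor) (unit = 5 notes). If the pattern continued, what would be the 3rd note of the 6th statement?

Ab5

With 5-note cells, note 3 of each statement runs Eb4, G4, Bb4.
Extending up a 3rd: D5 → F5 → Ab5.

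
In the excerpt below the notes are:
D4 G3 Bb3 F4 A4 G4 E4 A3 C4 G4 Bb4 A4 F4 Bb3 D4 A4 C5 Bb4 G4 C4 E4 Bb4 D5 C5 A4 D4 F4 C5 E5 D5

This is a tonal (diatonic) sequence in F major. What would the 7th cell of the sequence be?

Taking 6-note groups, the heads are D4, E4, F4, G4, A4: the pattern moves up a 2nd.
Continuing the starts: Bb4 → C5.
Statement 7 starts on C5 and keeps the same diatonic contour: C5 F4 A4 E5 G5 F5.

C5 F4 A4 E5 G5 F5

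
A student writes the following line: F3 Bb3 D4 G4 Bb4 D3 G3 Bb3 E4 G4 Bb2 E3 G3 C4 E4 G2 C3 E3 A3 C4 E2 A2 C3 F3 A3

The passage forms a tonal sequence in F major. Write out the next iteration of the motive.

The 5-note cells begin on F3, D3, Bb2, G2, E2 — each down a 3rd from the last.
From C2 the diatonic shape gives C2 F2 A2 D3 F3.

C2 F2 A2 D3 F3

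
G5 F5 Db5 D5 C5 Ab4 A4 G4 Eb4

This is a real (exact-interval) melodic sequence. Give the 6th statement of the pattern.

F#3 E3 C3

With a 3-note motive the entries are G5, D5, A4, each down a 4th from the previous.
Carrying on: E4 → B3 → F#3.
Statement 6 starts on F#3 and keeps the same exact contour: F#3 E3 C3.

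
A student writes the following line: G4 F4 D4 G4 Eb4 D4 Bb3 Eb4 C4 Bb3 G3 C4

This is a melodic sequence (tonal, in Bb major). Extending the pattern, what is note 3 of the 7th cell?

F2

The unit is 4 notes. Position-3 pitches of the 3 shown cells: D4, Bb3, G3.
Carrying that down a 3rd forward: Eb3 → C3 → A2 → F2.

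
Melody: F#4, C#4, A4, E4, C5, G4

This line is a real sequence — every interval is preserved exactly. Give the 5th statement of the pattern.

Taking 2-note groups, the heads are F#4, A4, C5: the pattern moves up a 3rd.
Carrying on: Eb5 → Gb5.
So cell 5 is Gb5 Db5.

Gb5 Db5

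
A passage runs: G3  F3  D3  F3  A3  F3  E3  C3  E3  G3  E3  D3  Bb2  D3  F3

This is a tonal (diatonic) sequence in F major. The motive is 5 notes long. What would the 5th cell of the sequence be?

The 5-note cells begin on G3, F3, E3 — each down a 2nd from the last.
Continuing the starts: D3 → C3.
Statement 5 starts on C3 and keeps the same diatonic contour: C3 Bb2 G2 Bb2 D3.

C3 Bb2 G2 Bb2 D3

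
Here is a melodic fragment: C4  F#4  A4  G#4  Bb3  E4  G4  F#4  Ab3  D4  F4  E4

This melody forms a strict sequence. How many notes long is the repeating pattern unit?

There are 12 notes; a 4-note unit gives 3 cells:
C4 F#4 A4 G#4 | Bb3 E4 G4 F#4 | Ab3 D4 F4 E4
That's a consistent down a 2nd shift per cell, and no other grouping gives one.

4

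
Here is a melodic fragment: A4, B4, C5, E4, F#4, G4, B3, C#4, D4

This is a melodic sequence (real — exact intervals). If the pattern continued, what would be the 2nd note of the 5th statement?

Grouping in 3s, the 2nd note of each cell is B4, F#4, C#4.
Each moves down a 4th. Continuing: G#3 → D#3.

D#3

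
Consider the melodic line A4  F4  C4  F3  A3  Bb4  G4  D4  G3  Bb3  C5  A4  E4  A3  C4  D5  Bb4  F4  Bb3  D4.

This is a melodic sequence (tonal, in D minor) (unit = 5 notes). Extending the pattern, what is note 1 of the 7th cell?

G5

The unit is 5 notes. Position-1 pitches of the 4 shown cells: A4, Bb4, C5, D5.
Each moves up a 2nd. Continuing: E5 → F5 → G5.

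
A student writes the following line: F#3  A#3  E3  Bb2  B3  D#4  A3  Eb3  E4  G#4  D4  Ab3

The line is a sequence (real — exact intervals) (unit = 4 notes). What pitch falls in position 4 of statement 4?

With 4-note cells, note 4 of each statement runs Bb2, Eb3, Ab3.
One more up a 4th gives Db4.

Db4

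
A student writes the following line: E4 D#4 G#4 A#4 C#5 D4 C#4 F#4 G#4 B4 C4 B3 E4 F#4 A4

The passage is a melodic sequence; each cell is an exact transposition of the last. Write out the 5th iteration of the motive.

With a 5-note motive the entries are E4, D4, C4, each down a 2nd from the previous.
Extending down a 2nd: Bb3 → Ab3.
Statement 5 starts on Ab3 and keeps the same exact contour: Ab3 G3 C4 D4 F4.

Ab3 G3 C4 D4 F4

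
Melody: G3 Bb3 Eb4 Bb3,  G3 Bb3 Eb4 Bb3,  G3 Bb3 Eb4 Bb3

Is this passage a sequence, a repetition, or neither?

repetition

Each 4-note cell is identical (G3 Bb3 Eb4 Bb3), restated at the same pitch.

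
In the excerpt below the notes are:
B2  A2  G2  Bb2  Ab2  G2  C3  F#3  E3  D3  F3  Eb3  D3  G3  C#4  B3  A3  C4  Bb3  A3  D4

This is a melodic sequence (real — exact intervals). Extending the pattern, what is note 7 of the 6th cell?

B5

Grouping in 7s, the 7th note of each cell is C3, G3, D4.
Carrying that up a 5th forward: A4 → E5 → B5.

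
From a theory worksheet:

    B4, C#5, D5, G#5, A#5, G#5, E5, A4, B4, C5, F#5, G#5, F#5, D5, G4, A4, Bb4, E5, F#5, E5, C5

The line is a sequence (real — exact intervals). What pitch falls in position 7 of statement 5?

Ab4

Grouping in 7s, the 7th note of each cell is E5, D5, C5.
Each moves down a 2nd. Continuing: Bb4 → Ab4.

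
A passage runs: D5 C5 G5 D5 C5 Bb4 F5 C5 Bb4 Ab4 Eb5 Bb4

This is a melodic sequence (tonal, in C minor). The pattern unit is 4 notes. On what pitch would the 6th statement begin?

Taking 4-note groups, the heads are D5, C5, Bb4: the pattern moves down a 2nd.
Extending the heads down a 2nd: Ab4 → G4 → F4.

F4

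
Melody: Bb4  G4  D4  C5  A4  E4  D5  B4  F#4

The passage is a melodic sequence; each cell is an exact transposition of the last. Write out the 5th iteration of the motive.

Unit = 3 notes; the statements start on Bb4, C5, D5, moving up a 2nd each time.
Continuing the starts: E5 → F#5.
From F#5 the exact shape gives F#5 D#5 A#4.

F#5 D#5 A#4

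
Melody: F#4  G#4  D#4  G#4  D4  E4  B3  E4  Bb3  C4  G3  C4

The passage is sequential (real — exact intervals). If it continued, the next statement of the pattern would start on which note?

Gb3

The 4-note cells begin on F#4, D4, Bb3 — each down a 3rd from the last.
The next head, down a 3rd from Bb3, is Gb3.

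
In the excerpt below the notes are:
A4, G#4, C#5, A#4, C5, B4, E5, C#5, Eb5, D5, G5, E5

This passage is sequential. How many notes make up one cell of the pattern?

4

There are 12 notes; a 4-note unit gives 3 cells:
A4 G#4 C#5 A#4 | C5 B4 E5 C#5 | Eb5 D5 G5 E5
Each cell is the previous one up a 3rd — so the unit is 4 notes.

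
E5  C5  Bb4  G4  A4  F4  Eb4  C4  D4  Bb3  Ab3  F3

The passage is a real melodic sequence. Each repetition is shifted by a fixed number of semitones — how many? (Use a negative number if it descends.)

-7

Taking 4-note groups, the heads are E5, A4, D4: the pattern moves down a 5th.
E5 to A4 spans -7 semitones.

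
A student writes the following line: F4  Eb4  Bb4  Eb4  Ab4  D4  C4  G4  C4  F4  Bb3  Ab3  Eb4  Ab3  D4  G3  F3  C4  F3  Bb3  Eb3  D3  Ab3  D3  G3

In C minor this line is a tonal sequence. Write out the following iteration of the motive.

With a 5-note motive the entries are F4, D4, Bb3, G3, Eb3, each down a 3rd from the previous.
So cell 6 is C3 Bb2 F3 Bb2 Eb3.

C3 Bb2 F3 Bb2 Eb3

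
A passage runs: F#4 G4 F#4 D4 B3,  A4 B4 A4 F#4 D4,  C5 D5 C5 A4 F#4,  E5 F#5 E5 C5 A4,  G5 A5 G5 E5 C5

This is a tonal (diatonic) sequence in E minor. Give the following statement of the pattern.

With a 5-note motive the entries are F#4, A4, C5, E5, G5, each up a 3rd from the previous.
From B5 the diatonic shape gives B5 C6 B5 G5 E5.

B5 C6 B5 G5 E5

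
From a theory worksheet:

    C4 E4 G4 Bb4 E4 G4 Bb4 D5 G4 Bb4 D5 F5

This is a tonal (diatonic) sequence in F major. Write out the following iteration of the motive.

Unit = 4 notes; the statements start on C4, E4, G4, moving up a 3rd each time.
From Bb4 the diatonic shape gives Bb4 D5 F5 A5.

Bb4 D5 F5 A5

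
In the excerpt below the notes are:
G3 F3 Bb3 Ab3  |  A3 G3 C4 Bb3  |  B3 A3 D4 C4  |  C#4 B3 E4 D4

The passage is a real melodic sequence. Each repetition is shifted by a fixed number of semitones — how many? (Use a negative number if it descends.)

Unit = 4 notes; the statements start on G3, A3, B3, C#4, moving up a 2nd each time.
Counting half-steps from G3 to A3: 2.

2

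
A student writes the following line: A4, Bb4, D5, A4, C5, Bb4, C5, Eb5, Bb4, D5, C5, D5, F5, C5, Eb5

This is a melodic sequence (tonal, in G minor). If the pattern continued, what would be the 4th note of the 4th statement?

D5

With 5-note cells, note 4 of each statement runs A4, Bb4, C5.
From C5, up a 2nd gives D5.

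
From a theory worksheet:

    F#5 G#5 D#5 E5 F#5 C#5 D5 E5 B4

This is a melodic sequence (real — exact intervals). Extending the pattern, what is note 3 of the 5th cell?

G4

Grouping in 3s, the 3rd note of each cell is D#5, C#5, B4.
Extending down a 2nd: A4 → G4.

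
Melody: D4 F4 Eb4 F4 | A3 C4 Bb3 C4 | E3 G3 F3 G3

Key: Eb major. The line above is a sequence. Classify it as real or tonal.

real

Each cell has the same semitone pattern (3, -2, 2) — intervals are preserved exactly.
And A3 lies outside Eb major, so the sequence is real rather than tonal.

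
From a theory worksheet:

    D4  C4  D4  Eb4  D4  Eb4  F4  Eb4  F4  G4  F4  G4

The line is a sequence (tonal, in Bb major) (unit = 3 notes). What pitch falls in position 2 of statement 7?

With 3-note cells, note 2 of each statement runs C4, D4, Eb4, F4.
Carrying that up a 2nd forward: G4 → A4 → Bb4.

Bb4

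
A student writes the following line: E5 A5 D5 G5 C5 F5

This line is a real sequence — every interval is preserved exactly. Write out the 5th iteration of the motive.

Ab4 Db5

Unit = 2 notes; the statements start on E5, D5, C5, moving down a 2nd each time.
Extending down a 2nd: Bb4 → Ab4.
From Ab4 the exact shape gives Ab4 Db5.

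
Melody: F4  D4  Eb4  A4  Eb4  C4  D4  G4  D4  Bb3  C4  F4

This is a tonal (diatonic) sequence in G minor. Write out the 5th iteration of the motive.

Bb3 G3 A3 D4

With a 4-note motive the entries are F4, Eb4, D4, each down a 2nd from the previous.
Extending down a 2nd: C4 → Bb3.
From Bb3 the diatonic shape gives Bb3 G3 A3 D4.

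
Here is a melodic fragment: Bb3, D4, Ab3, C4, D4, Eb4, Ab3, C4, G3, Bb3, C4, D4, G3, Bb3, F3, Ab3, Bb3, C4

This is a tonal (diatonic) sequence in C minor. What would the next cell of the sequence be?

F3 Ab3 Eb3 G3 Ab3 Bb3

The 6-note cells begin on Bb3, Ab3, G3 — each down a 2nd from the last.
So cell 4 is F3 Ab3 Eb3 G3 Ab3 Bb3.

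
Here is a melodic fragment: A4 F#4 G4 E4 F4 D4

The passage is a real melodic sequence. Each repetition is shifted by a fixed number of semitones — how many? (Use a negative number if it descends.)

With a 2-note motive the entries are A4, G4, F4, each down a 2nd from the previous.
Counting half-steps from A4 to G4: -2.

-2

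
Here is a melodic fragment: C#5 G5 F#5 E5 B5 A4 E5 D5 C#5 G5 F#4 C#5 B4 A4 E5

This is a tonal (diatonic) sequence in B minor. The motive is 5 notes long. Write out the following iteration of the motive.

D4 A4 G4 F#4 C#5

Unit = 5 notes; the statements start on C#5, A4, F#4, moving down a 3rd each time.
So cell 4 is D4 A4 G4 F#4 C#5.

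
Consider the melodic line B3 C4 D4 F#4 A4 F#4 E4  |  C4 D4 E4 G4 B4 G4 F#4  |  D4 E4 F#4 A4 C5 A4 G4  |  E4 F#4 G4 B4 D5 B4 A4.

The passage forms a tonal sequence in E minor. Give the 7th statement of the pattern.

A4 B4 C5 E5 G5 E5 D5

With a 7-note motive the entries are B3, C4, D4, E4, each up a 2nd from the previous.
Extending up a 2nd: F#4 → G4 → A4.
Statement 7 starts on A4 and keeps the same diatonic contour: A4 B4 C5 E5 G5 E5 D5.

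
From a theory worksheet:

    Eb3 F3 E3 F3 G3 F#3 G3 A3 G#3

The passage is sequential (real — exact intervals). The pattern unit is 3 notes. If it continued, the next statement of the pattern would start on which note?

The 3-note cells begin on Eb3, F3, G3 — each up a 2nd from the last.
The next head, up a 2nd from G3, is A3.

A3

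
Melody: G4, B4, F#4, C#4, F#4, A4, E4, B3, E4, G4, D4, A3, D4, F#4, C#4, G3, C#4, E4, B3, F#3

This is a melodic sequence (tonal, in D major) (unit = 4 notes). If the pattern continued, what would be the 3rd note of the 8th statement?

Grouping in 4s, the 3rd note of each cell is F#4, E4, D4, C#4, B3.
Extending down a 2nd: A3 → G3 → F#3.

F#3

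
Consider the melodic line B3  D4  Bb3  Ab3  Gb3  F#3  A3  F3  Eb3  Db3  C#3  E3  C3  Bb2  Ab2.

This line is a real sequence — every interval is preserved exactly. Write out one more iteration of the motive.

With a 5-note motive the entries are B3, F#3, C#3, each down a 4th from the previous.
Statement 4 starts on G#2 and keeps the same exact contour: G#2 B2 G2 F2 Eb2.

G#2 B2 G2 F2 Eb2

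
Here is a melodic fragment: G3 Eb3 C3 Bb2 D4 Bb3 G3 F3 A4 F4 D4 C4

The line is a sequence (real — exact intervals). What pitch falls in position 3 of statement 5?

Grouping in 4s, the 3rd note of each cell is C3, G3, D4.
Each moves up a 5th. Continuing: A4 → E5.

E5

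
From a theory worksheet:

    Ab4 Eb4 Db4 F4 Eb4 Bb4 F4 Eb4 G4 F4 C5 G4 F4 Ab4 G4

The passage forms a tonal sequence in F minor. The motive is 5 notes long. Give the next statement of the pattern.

The 5-note cells begin on Ab4, Bb4, C5 — each up a 2nd from the last.
Statement 4 starts on Db5 and keeps the same diatonic contour: Db5 Ab4 G4 Bb4 Ab4.

Db5 Ab4 G4 Bb4 Ab4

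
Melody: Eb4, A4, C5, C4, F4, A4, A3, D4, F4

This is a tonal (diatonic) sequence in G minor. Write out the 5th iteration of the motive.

D3 G3 Bb3

The 3-note cells begin on Eb4, C4, A3 — each down a 3rd from the last.
Extending down a 3rd: F3 → D3.
So cell 5 is D3 G3 Bb3.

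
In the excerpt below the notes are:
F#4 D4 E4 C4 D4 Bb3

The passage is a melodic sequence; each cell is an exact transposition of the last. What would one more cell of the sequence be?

The 2-note cells begin on F#4, E4, D4 — each down a 2nd from the last.
So cell 4 is C4 Ab3.

C4 Ab3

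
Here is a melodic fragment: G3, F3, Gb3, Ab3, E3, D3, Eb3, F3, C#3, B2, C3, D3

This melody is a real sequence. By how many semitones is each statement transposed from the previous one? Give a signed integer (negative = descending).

-3

Taking 4-note groups, the heads are G3, E3, C#3: the pattern moves down a 3rd.
Counting half-steps from G3 to E3: -3.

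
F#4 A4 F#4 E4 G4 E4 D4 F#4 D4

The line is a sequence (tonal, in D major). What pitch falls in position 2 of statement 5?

D4

With 3-note cells, note 2 of each statement runs A4, G4, F#4.
Carrying that down a 2nd forward: E4 → D4.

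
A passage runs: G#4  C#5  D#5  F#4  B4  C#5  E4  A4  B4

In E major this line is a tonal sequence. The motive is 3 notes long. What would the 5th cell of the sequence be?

Taking 3-note groups, the heads are G#4, F#4, E4: the pattern moves down a 2nd.
Extending down a 2nd: D#4 → C#4.
From C#4 the diatonic shape gives C#4 F#4 G#4.

C#4 F#4 G#4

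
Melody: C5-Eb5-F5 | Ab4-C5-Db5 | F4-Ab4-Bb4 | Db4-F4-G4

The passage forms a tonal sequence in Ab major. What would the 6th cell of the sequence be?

G3 Bb3 C4

Taking 3-note groups, the heads are C5, Ab4, F4, Db4: the pattern moves down a 3rd.
Extending down a 3rd: Bb3 → G3.
From G3 the diatonic shape gives G3 Bb3 C4.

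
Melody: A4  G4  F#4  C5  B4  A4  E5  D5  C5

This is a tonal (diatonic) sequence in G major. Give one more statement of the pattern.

G5 F#5 E5

Unit = 3 notes; the statements start on A4, C5, E5, moving up a 3rd each time.
Statement 4 starts on G5 and keeps the same diatonic contour: G5 F#5 E5.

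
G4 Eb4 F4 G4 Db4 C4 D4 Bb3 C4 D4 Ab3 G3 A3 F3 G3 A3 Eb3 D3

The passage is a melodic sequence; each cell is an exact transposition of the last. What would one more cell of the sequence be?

Unit = 6 notes; the statements start on G4, D4, A3, moving down a 4th each time.
Statement 4 starts on E3 and keeps the same exact contour: E3 C3 D3 E3 Bb2 A2.

E3 C3 D3 E3 Bb2 A2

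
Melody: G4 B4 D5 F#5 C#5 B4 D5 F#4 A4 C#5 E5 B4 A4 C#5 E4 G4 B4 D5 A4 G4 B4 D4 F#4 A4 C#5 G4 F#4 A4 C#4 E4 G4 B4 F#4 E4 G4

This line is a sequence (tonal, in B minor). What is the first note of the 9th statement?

F#3

Unit = 7 notes; the statements start on G4, F#4, E4, D4, C#4, moving down a 2nd each time.
Extending the heads down a 2nd: B3 → A3 → G3 → F#3.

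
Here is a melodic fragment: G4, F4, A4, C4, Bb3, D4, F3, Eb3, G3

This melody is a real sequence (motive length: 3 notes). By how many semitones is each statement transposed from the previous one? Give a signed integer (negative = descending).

-7

The 3-note cells begin on G4, C4, F3 — each down a 5th from the last.
Counting half-steps from G4 to C4: -7.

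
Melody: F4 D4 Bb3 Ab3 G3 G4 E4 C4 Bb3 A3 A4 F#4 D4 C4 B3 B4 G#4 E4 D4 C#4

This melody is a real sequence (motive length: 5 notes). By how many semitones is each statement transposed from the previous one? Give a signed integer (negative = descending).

2

Taking 5-note groups, the heads are F4, G4, A4, B4: the pattern moves up a 2nd.
F4→G4 is 67 − 65 = 2 semitones.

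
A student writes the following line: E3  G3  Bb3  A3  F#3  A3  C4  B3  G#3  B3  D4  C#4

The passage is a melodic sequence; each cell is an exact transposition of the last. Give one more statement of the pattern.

Unit = 4 notes; the statements start on E3, F#3, G#3, moving up a 2nd each time.
Statement 4 starts on A#3 and keeps the same exact contour: A#3 C#4 E4 D#4.

A#3 C#4 E4 D#4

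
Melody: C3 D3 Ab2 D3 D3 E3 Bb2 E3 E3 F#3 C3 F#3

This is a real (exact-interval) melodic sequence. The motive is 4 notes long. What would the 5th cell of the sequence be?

G#3 A#3 E3 A#3

The 4-note cells begin on C3, D3, E3 — each up a 2nd from the last.
Carrying on: F#3 → G#3.
From G#3 the exact shape gives G#3 A#3 E3 A#3.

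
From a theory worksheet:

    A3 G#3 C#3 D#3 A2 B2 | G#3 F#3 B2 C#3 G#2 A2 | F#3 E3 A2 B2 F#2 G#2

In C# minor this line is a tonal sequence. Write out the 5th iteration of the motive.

Unit = 6 notes; the statements start on A3, G#3, F#3, moving down a 2nd each time.
Continuing the starts: E3 → D#3.
So cell 5 is D#3 C#3 F#2 G#2 D#2 E2.

D#3 C#3 F#2 G#2 D#2 E2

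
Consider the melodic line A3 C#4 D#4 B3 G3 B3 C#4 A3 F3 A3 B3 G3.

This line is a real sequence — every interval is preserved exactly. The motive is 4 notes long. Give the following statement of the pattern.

Taking 4-note groups, the heads are A3, G3, F3: the pattern moves down a 2nd.
Statement 4 starts on Eb3 and keeps the same exact contour: Eb3 G3 A3 F3.

Eb3 G3 A3 F3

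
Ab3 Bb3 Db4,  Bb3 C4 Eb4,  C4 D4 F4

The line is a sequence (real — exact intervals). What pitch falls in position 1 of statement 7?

With 3-note cells, note 1 of each statement runs Ab3, Bb3, C4.
Each moves up a 2nd. Continuing: D4 → E4 → F#4 → G#4.

G#4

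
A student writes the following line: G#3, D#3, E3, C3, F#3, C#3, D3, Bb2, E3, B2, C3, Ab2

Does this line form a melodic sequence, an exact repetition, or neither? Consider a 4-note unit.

Each 4-note cell is the previous one transposed down a 2nd.

sequence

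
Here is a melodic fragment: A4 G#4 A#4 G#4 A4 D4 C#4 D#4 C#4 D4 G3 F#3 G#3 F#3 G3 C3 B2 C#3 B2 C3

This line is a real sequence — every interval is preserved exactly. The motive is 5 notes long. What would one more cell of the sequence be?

F2 E2 F#2 E2 F2

The 5-note cells begin on A4, D4, G3, C3 — each down a 5th from the last.
From F2 the exact shape gives F2 E2 F#2 E2 F2.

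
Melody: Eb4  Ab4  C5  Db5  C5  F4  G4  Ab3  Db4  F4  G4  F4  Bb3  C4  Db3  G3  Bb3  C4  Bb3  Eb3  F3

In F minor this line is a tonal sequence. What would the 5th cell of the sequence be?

C2 F2 Ab2 Bb2 Ab2 Db2 Eb2

Taking 7-note groups, the heads are Eb4, Ab3, Db3: the pattern moves down a 5th.
Continuing the starts: G2 → C2.
So cell 5 is C2 F2 Ab2 Bb2 Ab2 Db2 Eb2.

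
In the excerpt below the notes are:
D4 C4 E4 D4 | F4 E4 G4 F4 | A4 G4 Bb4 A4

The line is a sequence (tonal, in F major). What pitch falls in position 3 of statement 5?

F5

The unit is 4 notes. Position-3 pitches of the 3 shown cells: E4, G4, Bb4.
Extending up a 3rd: D5 → F5.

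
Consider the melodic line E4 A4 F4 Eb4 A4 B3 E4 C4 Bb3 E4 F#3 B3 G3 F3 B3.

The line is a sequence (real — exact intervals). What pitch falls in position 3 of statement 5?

A2

With 5-note cells, note 3 of each statement runs F4, C4, G3.
Each moves down a 4th. Continuing: D3 → A2.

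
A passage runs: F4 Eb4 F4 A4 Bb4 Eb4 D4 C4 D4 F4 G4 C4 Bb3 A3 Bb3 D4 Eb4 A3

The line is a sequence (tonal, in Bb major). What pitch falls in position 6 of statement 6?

The unit is 6 notes. Position-6 pitches of the 3 shown cells: Eb4, C4, A3.
Each moves down a 3rd. Continuing: F3 → D3 → Bb2.

Bb2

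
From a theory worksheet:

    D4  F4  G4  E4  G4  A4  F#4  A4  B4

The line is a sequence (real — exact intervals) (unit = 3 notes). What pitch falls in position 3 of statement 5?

D#5

Grouping in 3s, the 3rd note of each cell is G4, A4, B4.
Extending up a 2nd: C#5 → D#5.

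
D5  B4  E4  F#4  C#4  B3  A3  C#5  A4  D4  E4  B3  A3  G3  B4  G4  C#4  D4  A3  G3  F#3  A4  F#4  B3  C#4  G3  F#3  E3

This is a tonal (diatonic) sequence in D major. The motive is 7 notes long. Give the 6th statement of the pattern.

F#4 D4 G3 A3 E3 D3 C#3

Taking 7-note groups, the heads are D5, C#5, B4, A4: the pattern moves down a 2nd.
Carrying on: G4 → F#4.
So cell 6 is F#4 D4 G3 A3 E3 D3 C#3.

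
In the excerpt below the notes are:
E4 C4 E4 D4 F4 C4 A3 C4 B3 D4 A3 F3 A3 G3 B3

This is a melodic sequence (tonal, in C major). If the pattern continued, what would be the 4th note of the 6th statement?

The unit is 5 notes. Position-4 pitches of the 3 shown cells: D4, B3, G3.
Each moves down a 3rd. Continuing: E3 → C3 → A2.

A2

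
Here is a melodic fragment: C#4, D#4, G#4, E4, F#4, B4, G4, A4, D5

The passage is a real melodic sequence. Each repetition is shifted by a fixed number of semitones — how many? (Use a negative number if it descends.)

Taking 3-note groups, the heads are C#4, E4, G4: the pattern moves up a 3rd.
Counting half-steps from C#4 to E4: 3.

3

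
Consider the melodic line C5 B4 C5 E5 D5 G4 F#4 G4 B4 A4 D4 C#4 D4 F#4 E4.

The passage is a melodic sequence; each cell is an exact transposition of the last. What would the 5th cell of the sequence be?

E3 D#3 E3 G#3 F#3

The 5-note cells begin on C5, G4, D4 — each down a 4th from the last.
Carrying on: A3 → E3.
Statement 5 starts on E3 and keeps the same exact contour: E3 D#3 E3 G#3 F#3.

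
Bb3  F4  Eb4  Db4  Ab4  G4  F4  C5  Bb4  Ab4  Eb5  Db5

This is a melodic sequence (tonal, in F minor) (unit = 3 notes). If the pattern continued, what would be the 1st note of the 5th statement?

With 3-note cells, note 1 of each statement runs Bb3, Db4, F4, Ab4.
One more up a 3rd gives C5.

C5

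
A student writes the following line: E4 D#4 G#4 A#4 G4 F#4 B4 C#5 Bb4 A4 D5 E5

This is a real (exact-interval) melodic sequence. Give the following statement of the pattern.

The 4-note cells begin on E4, G4, Bb4 — each up a 3rd from the last.
From Db5 the exact shape gives Db5 C5 F5 G5.

Db5 C5 F5 G5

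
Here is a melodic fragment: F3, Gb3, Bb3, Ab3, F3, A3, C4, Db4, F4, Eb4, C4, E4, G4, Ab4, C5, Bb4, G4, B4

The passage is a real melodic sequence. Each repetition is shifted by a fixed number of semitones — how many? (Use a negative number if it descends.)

7

With a 6-note motive the entries are F3, C4, G4, each up a 5th from the previous.
F3→C4 is 60 − 53 = 7 semitones.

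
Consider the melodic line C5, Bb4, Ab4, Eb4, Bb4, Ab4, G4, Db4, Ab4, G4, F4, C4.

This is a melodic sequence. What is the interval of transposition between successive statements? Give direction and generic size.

down a 2nd

Unit = 4 notes; the statements start on C5, Bb4, Ab4, moving down a 2nd each time.
From C5 to Bb4: down a 2nd.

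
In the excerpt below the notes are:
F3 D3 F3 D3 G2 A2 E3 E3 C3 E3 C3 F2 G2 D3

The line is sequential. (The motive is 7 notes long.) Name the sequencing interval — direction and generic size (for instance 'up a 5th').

down a 2nd

Taking 7-note groups, the heads are F3, E3: the pattern moves down a 2nd.
From F3 to E3: down a 2nd.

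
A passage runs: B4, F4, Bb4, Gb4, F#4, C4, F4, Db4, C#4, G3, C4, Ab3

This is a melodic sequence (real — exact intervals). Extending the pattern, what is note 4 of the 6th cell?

F2

Grouping in 4s, the 4th note of each cell is Gb4, Db4, Ab3.
Each moves down a 4th. Continuing: Eb3 → Bb2 → F2.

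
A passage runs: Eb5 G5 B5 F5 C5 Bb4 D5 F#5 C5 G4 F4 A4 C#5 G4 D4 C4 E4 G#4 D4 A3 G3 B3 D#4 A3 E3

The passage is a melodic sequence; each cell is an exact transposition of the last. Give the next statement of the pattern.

D3 F#3 A#3 E3 B2

Unit = 5 notes; the statements start on Eb5, Bb4, F4, C4, G3, moving down a 4th each time.
Statement 6 starts on D3 and keeps the same exact contour: D3 F#3 A#3 E3 B2.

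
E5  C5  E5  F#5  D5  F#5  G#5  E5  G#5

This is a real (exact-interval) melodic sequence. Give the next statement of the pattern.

The 3-note cells begin on E5, F#5, G#5 — each up a 2nd from the last.
So cell 4 is A#5 F#5 A#5.

A#5 F#5 A#5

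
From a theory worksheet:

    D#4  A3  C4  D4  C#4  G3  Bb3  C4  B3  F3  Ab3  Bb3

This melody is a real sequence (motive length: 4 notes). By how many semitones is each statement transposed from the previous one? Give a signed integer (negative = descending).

-2

The 4-note cells begin on D#4, C#4, B3 — each down a 2nd from the last.
Counting half-steps from D#4 to C#4: -2.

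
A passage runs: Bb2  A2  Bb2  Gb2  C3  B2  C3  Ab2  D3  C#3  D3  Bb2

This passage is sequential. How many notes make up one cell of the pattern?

4

There are 12 notes; a 4-note unit gives 3 cells:
Bb2 A2 Bb2 Gb2 | C3 B2 C3 Ab2 | D3 C#3 D3 Bb2
That's a consistent up a 2nd shift per cell, and no other grouping gives one.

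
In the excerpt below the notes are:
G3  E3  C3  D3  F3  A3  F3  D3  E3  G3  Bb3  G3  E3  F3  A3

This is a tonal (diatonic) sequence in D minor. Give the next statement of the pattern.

Taking 5-note groups, the heads are G3, A3, Bb3: the pattern moves up a 2nd.
From C4 the diatonic shape gives C4 A3 F3 G3 Bb3.

C4 A3 F3 G3 Bb3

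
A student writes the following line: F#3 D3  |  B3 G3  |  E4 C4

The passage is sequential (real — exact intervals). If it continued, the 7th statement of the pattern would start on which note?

C6

Unit = 2 notes; the statements start on F#3, B3, E4, moving up a 4th each time.
Extending the heads up a 4th: A4 → D5 → G5 → C6.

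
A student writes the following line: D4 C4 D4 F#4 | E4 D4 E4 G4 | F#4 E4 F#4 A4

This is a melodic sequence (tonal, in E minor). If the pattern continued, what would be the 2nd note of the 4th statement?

F#4

With 4-note cells, note 2 of each statement runs C4, D4, E4.
One more up a 2nd gives F#4.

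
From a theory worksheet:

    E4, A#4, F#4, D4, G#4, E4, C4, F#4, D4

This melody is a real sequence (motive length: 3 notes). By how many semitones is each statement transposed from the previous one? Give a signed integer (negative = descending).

With a 3-note motive the entries are E4, D4, C4, each down a 2nd from the previous.
Counting half-steps from E4 to D4: -2.

-2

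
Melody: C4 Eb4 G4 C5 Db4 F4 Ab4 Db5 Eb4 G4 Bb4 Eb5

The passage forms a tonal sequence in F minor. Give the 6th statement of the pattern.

Unit = 4 notes; the statements start on C4, Db4, Eb4, moving up a 2nd each time.
Carrying on: F4 → G4 → Ab4.
So cell 6 is Ab4 C5 Eb5 Ab5.

Ab4 C5 Eb5 Ab5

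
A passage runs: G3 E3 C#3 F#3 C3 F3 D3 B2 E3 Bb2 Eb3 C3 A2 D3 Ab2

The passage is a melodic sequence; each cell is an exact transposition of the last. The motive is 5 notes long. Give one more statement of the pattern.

Db3 Bb2 G2 C3 Gb2

Taking 5-note groups, the heads are G3, F3, Eb3: the pattern moves down a 2nd.
Statement 4 starts on Db3 and keeps the same exact contour: Db3 Bb2 G2 C3 Gb2.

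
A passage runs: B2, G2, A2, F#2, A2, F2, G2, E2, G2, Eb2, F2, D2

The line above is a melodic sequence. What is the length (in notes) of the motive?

12 notes total. Splitting into 3 groups of 4:
B2 G2 A2 F#2 | A2 F2 G2 E2 | G2 Eb2 F2 D2
Each cell is the previous one down a 2nd — so the unit is 4 notes.

4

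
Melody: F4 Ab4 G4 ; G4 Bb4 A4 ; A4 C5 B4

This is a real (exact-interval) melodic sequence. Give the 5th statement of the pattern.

C#5 E5 D#5

Unit = 3 notes; the statements start on F4, G4, A4, moving up a 2nd each time.
Extending up a 2nd: B4 → C#5.
So cell 5 is C#5 E5 D#5.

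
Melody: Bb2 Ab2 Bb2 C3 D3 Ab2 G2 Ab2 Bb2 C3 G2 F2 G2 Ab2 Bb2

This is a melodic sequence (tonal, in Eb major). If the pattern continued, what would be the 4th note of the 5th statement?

F2

Grouping in 5s, the 4th note of each cell is C3, Bb2, Ab2.
Extending down a 2nd: G2 → F2.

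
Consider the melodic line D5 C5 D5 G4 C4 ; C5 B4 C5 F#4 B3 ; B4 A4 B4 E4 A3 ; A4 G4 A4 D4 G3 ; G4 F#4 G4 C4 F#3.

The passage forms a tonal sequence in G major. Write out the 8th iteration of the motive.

D4 C4 D4 G3 C3

With a 5-note motive the entries are D5, C5, B4, A4, G4, each down a 2nd from the previous.
Continuing the starts: F#4 → E4 → D4.
So cell 8 is D4 C4 D4 G3 C3.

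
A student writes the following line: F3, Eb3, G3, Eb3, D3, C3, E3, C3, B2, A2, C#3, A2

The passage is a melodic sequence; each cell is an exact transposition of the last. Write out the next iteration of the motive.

The 4-note cells begin on F3, D3, B2 — each down a 3rd from the last.
From G#2 the exact shape gives G#2 F#2 A#2 F#2.

G#2 F#2 A#2 F#2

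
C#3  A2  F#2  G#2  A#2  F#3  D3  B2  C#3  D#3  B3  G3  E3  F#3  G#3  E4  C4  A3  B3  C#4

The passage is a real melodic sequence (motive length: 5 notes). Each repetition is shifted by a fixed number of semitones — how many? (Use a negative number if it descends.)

Unit = 5 notes; the statements start on C#3, F#3, B3, E4, moving up a 4th each time.
C#3→F#3 is 54 − 49 = 5 semitones.

5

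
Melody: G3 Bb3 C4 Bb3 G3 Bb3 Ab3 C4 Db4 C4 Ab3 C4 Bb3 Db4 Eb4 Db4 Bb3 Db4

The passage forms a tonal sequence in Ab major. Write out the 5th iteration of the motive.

Unit = 6 notes; the statements start on G3, Ab3, Bb3, moving up a 2nd each time.
Extending up a 2nd: C4 → Db4.
So cell 5 is Db4 F4 G4 F4 Db4 F4.

Db4 F4 G4 F4 Db4 F4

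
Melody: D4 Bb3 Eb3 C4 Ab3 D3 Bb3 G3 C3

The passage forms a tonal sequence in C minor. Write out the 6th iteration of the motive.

F3 D3 G2

With a 3-note motive the entries are D4, C4, Bb3, each down a 2nd from the previous.
Extending down a 2nd: Ab3 → G3 → F3.
Statement 6 starts on F3 and keeps the same diatonic contour: F3 D3 G2.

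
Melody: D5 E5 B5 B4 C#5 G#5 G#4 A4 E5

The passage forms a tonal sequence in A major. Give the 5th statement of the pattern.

With a 3-note motive the entries are D5, B4, G#4, each down a 3rd from the previous.
Carrying on: E4 → C#4.
So cell 5 is C#4 D4 A4.

C#4 D4 A4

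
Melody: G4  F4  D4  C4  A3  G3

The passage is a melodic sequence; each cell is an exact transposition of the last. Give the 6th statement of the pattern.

F#2 E2

Unit = 2 notes; the statements start on G4, D4, A3, moving down a 4th each time.
Carrying on: E3 → B2 → F#2.
Statement 6 starts on F#2 and keeps the same exact contour: F#2 E2.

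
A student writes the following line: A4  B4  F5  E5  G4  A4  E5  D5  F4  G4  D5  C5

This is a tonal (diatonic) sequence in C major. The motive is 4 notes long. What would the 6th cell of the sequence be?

With a 4-note motive the entries are A4, G4, F4, each down a 2nd from the previous.
Extending down a 2nd: E4 → D4 → C4.
From C4 the diatonic shape gives C4 D4 A4 G4.

C4 D4 A4 G4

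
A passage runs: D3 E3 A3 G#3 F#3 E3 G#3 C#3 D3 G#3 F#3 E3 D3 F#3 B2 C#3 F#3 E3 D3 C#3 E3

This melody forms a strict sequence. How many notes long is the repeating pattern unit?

There are 21 notes; a 7-note unit gives 3 cells:
D3 E3 A3 G#3 F#3 E3 G#3 | C#3 D3 G#3 F#3 E3 D3 F#3 | B2 C#3 F#3 E3 D3 C#3 E3
That's a consistent down a 2nd shift per cell, and no other grouping gives one.

7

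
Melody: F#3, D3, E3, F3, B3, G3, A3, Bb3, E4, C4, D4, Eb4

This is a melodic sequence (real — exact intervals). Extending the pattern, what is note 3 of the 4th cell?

The unit is 4 notes. Position-3 pitches of the 3 shown cells: E3, A3, D4.
From D4, up a 4th gives G4.

G4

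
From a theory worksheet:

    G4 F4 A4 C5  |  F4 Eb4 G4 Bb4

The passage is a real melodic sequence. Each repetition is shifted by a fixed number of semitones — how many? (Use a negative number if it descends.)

The 4-note cells begin on G4, F4 — each down a 2nd from the last.
G4 to F4 spans -2 semitones.

-2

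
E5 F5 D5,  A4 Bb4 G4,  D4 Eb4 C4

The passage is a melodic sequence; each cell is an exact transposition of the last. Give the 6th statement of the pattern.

Unit = 3 notes; the statements start on E5, A4, D4, moving down a 5th each time.
Continuing the starts: G3 → C3 → F2.
From F2 the exact shape gives F2 Gb2 Eb2.

F2 Gb2 Eb2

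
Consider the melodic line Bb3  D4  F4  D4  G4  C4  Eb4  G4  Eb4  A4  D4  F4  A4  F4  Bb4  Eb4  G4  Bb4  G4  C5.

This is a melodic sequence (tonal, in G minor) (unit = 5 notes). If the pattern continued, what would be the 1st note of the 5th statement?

With 5-note cells, note 1 of each statement runs Bb3, C4, D4, Eb4.
From Eb4, up a 2nd gives F4.

F4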